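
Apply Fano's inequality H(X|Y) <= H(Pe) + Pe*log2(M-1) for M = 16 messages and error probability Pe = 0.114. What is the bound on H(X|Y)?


H(Pe) = -Pe*log2(Pe) - (1-Pe)*log2(1-Pe) = -0.114*log2(0.114) - 0.886*log2(0.886) = 0.357150 + 0.154715 = 0.5119. Pe*log2(M-1) = 0.114*log2(15) = 0.445386. Bound = H(Pe) + Pe*log2(M-1) = 0.357150 + 0.154715 + 0.445386 = 0.9573

0.9573 bits


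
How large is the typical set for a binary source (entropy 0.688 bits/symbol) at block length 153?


log2|A_typical| = nH = 153 * 0.688 = 105.264, so |A_typical| ~ 2^105.264 = 4.871e+31

4.871e+31


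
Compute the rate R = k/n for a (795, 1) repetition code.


Rate = k/n = 1/795

1/795


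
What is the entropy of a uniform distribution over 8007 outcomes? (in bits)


H = log2(n) = log2(8007) = 12.967

12.967 bits


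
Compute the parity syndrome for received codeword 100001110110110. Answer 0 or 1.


Syndrome = XOR of all bits = 1 XOR 0 XOR 0 XOR 0 XOR 0 XOR 1 XOR 1 XOR 1 XOR 0 XOR 1 XOR 1 XOR 0 XOR 1 XOR 1 XOR 0 = 0

0


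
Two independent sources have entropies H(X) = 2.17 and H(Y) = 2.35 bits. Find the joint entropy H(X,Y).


For independent variables, H(X,Y) = H(X) + H(Y) = 2.17 + 2.35 = 4.52

4.52 bits


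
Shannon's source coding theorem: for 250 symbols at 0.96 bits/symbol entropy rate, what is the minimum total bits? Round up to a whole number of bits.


Minimum bits >= n * H = 250 * 0.96 = 240.0, rounded up to a whole number of bits = 240

240 bits


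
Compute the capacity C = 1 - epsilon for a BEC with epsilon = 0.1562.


C = 1 - epsilon = 1 - 0.1562 = 0.8438

0.8438 bits


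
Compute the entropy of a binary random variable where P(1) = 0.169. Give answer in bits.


H = -p*log2(p) - (1-p)*log2(1-p). -0.169*log2(0.169) = 0.433469; -0.831*log2(0.831) = 0.221943. H = 0.433469 + 0.221943 = 0.6554

0.6554 bits


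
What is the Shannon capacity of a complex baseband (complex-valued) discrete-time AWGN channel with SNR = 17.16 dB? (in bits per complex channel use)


SNR_linear = 10^(17.16/10) = 51.9996; C = log2(1 + SNR_linear) = log2(1 + 51.9996) = 5.7279

5.7279 bits/channel use


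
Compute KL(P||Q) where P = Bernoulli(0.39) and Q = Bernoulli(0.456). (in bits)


KL = p*log2(p/q) + (1-p)*log2((1-p)/(1-q)) = 0.39*log2(0.39/0.456) + 0.61*log2(0.61/0.544) = 0.0128

0.0128 bits


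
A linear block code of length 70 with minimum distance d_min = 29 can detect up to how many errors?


Detection capability = d_min - 1 = 29 - 1 = 28

28 errors


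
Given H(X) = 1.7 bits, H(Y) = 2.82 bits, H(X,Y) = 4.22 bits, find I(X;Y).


I(X;Y) = H(X) + H(Y) - H(X,Y) = 1.7 + 2.82 - 4.22 = 0.3

0.3 bits


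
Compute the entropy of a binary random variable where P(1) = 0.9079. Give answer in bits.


H = -p*log2(p) - (1-p)*log2(1-p). -0.9079*log2(0.9079) = 0.126556; -0.0921*log2(0.0921) = 0.316884. H = 0.126556 + 0.316884 = 0.4434

0.4434 bits


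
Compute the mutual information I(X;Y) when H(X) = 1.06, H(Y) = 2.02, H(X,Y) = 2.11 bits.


I(X;Y) = H(X) + H(Y) - H(X,Y) = 1.06 + 2.02 - 2.11 = 0.97

0.97 bits


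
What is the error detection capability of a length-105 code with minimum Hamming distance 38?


Detection capability = d_min - 1 = 38 - 1 = 37

37 errors


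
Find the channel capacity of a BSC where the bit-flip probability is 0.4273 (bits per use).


H(p) = -p*log2(p) - (1-p)*log2(1-p) = -0.4273*log2(0.4273) - 0.5727*log2(0.5727) = 0.524160 + 0.460536 = 0.9847. C = 1 - H(p) = 1 - 0.9847 = 0.0153

0.0153 bits


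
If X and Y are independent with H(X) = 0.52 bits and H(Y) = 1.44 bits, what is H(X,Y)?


For independent variables, H(X,Y) = H(X) + H(Y) = 0.52 + 1.44 = 1.96

1.96 bits


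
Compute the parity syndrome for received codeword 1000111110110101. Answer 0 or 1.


Syndrome = XOR of all bits = 1 XOR 0 XOR 0 XOR 0 XOR 1 XOR 1 XOR 1 XOR 1 XOR 1 XOR 0 XOR 1 XOR 1 XOR 0 XOR 1 XOR 0 XOR 1 = 0

0


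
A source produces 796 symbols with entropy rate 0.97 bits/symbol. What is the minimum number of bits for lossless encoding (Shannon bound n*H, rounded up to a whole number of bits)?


Minimum bits >= n * H = 796 * 0.97 = 772.12, rounded up to a whole number of bits = 773

773 bits


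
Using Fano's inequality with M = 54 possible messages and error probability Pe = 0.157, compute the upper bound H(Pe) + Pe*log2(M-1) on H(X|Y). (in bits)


H(Pe) = -Pe*log2(Pe) - (1-Pe)*log2(1-Pe) = -0.157*log2(0.157) - 0.843*log2(0.843) = 0.419373 + 0.207711 = 0.6271. Pe*log2(M-1) = 0.157*log2(53) = 0.899284. Bound = H(Pe) + Pe*log2(M-1) = 0.419373 + 0.207711 + 0.899284 = 1.5264

1.5264 bits


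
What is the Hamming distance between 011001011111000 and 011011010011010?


Count differing positions: . . . . ^ . . . ^ ^ . . . ^ . = 4 differences

4


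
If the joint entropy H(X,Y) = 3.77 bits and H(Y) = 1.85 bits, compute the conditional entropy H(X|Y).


H(X|Y) = H(X,Y) - H(Y) = 3.77 - 1.85 = 1.92

1.92 bits


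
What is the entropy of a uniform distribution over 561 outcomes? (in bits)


H = log2(n) = log2(561) = 9.1319

9.1319 bits


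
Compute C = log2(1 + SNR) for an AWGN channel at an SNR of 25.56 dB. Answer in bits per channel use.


SNR_linear = 10^(25.56/10) = 359.7493; C = log2(1 + SNR_linear) = log2(1 + 359.7493) = 8.4949

8.4949 bits/channel use


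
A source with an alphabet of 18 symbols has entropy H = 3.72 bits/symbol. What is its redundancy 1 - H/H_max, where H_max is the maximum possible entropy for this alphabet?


H_max = log2(K) = log2(18) = 4.1699 bits/symbol. Redundancy = 1 - H/H_max = 1 - 3.72/4.1699 = 1 - 0.8921 = 0.1079

0.1079


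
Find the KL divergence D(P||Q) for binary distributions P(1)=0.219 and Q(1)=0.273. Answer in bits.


KL = p*log2(p/q) + (1-p)*log2((1-p)/(1-q)) = 0.219*log2(0.219/0.273) + 0.781*log2(0.781/0.727) = 0.0111

0.0111 bits


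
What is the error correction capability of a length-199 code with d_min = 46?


Correction capability = floor((d-1)/2) = floor((46-1)/2) = 22

22 errors


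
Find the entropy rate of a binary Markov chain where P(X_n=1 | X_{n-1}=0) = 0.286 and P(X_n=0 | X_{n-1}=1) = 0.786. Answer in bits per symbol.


Stationary distribution: pi_0 = p10/(p01+p10) = 0.7332, pi_1 = 0.2668. Entropy rate H' = pi_0*H(p01) + pi_1*H(p10) = 0.7332*0.8635 + 0.2668*0.7491 = 0.833

0.833 bits/symbol


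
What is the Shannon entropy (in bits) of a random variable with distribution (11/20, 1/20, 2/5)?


H = -sum(p_i * log2(p_i)). Terms: -(11/20)*log2(11/20) = 0.474373; -(1/20)*log2(1/20) = 0.216096; -(2/5)*log2(2/5) = 0.528771. H = 0.474373 + 0.216096 + 0.528771 = 1.2192

1.2192 bits


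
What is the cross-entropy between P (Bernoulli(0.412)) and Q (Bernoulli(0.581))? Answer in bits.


H(P,Q) = -p*log2(q) - (1-p)*log2(1-q). -0.412*log2(0.581) = 0.322757; -0.588*log2(0.419) = 0.737927. H(P,Q) = 0.322757 + 0.737927 = 1.0607

1.0607 bits


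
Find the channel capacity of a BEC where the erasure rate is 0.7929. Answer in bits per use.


C = 1 - epsilon = 1 - 0.7929 = 0.2071

0.2071 bits


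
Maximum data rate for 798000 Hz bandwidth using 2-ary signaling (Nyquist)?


Rate = 2 * B * log2(M) = 2 * 798000 * 1.0 = 1596000.0

1596000.0 bps


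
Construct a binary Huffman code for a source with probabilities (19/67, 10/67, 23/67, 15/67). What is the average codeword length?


Huffman construction (repeatedly merge the two least-probable nodes; each merge adds 1 bit to every symbol beneath it): 10/67 + 15/67 = 25/67; 19/67 + 23/67 = 42/67; 25/67 + 42/67 = 1. Resulting codeword lengths (in the order the probabilities were given): (2, 2, 2, 2). L_avg = sum(p_i * l_i) = 19/67*2 + 10/67*2 + 23/67*2 + 15/67*2 = 2

2.0 bits


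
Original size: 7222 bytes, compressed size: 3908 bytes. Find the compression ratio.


Ratio = original / compressed = 7222 / 3908 = 1.848

1.848


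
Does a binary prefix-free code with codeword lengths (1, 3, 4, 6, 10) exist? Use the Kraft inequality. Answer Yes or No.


Kraft sum = sum(2^(-l_i)) = 0.7041, need <= 1. Result: satisfied (a binary prefix-free code with these lengths exists)

Yes


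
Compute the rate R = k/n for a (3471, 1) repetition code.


Rate = k/n = 1/3471

1/3471


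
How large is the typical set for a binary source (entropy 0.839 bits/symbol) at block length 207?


log2|A_typical| = nH = 207 * 0.839 = 173.673, so |A_typical| ~ 2^173.673 = 1.909e+52

1.909e+52


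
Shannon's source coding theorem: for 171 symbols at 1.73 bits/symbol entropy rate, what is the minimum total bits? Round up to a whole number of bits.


Minimum bits >= n * H = 171 * 1.73 = 295.83, rounded up to a whole number of bits = 296

296 bits


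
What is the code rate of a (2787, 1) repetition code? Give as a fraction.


Rate = k/n = 1/2787

1/2787


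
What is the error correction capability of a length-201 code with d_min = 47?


Correction capability = floor((d-1)/2) = floor((47-1)/2) = 23

23 errors


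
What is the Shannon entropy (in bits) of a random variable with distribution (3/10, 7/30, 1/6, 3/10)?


H = -sum(p_i * log2(p_i)). Terms: -(3/10)*log2(3/10) = 0.521090; -(7/30)*log2(7/30) = 0.489892; -(1/6)*log2(1/6) = 0.430827; -(3/10)*log2(3/10) = 0.521090. H = 0.521090 + 0.489892 + 0.430827 + 0.521090 = 1.9629

1.9629 bits


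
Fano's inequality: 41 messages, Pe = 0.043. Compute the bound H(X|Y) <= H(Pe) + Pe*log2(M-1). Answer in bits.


H(Pe) = -Pe*log2(Pe) - (1-Pe)*log2(1-Pe) = -0.043*log2(0.043) - 0.957*log2(0.957) = 0.195199 + 0.060683 = 0.2559. Pe*log2(M-1) = 0.043*log2(40) = 0.228843. Bound = H(Pe) + Pe*log2(M-1) = 0.195199 + 0.060683 + 0.228843 = 0.4847

0.4847 bits


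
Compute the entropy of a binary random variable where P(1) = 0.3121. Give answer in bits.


H = -p*log2(p) - (1-p)*log2(1-p). -0.3121*log2(0.3121) = 0.524303; -0.6879*log2(0.6879) = 0.371280. H = 0.524303 + 0.371280 = 0.8956

0.8956 bits


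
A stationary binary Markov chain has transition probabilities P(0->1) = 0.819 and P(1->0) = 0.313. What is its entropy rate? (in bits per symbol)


Stationary distribution: pi_0 = p10/(p01+p10) = 0.2765, pi_1 = 0.7235. Entropy rate H' = pi_0*H(p01) + pi_1*H(p10) = 0.2765*0.6823 + 0.7235*0.8966 = 0.8373

0.8373 bits/symbol


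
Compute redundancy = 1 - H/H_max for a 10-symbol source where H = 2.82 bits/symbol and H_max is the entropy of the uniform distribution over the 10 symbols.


H_max = log2(K) = log2(10) = 3.3219 bits/symbol. Redundancy = 1 - H/H_max = 1 - 2.82/3.3219 = 1 - 0.8489 = 0.1511

0.1511


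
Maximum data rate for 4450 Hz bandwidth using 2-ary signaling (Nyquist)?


Rate = 2 * B * log2(M) = 2 * 4450 * 1.0 = 8900.0

8900.0 bps


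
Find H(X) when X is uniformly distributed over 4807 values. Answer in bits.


H = log2(n) = log2(4807) = 12.2309

12.2309 bits


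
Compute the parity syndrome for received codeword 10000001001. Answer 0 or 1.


Syndrome = XOR of all bits = 1 XOR 0 XOR 0 XOR 0 XOR 0 XOR 0 XOR 0 XOR 1 XOR 0 XOR 0 XOR 1 = 1

1


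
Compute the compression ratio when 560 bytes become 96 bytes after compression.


Ratio = original / compressed = 560 / 96 = 5.8333

5.8333


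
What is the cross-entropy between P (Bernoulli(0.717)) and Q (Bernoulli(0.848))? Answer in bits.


H(P,Q) = -p*log2(q) - (1-p)*log2(1-q). -0.717*log2(0.848) = 0.170548; -0.283*log2(0.152) = 0.769153. H(P,Q) = 0.170548 + 0.769153 = 0.9397

0.9397 bits


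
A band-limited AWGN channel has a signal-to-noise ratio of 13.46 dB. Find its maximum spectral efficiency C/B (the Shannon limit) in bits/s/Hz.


SNR_linear = 10^(13.46/10) = 22.182; C/B = log2(1 + SNR_linear) = log2(1 + 22.182) = 4.5349

4.5349 bits/s/Hz


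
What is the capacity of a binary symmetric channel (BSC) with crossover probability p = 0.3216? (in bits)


H(p) = -p*log2(p) - (1-p)*log2(1-p) = -0.3216*log2(0.3216) - 0.6784*log2(0.6784) = 0.526350 + 0.379763 = 0.9061. C = 1 - H(p) = 1 - 0.9061 = 0.0939

0.0939 bits


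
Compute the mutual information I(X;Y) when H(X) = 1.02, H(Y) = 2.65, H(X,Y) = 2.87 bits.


I(X;Y) = H(X) + H(Y) - H(X,Y) = 1.02 + 2.65 - 2.87 = 0.8

0.8 bits


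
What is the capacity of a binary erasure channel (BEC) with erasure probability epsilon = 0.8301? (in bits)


C = 1 - epsilon = 1 - 0.8301 = 0.1699

0.1699 bits


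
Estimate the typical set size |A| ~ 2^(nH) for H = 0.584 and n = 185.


log2|A_typical| = nH = 185 * 0.584 = 108.04, so |A_typical| ~ 2^108.04 = 3.336e+32

3.336e+32


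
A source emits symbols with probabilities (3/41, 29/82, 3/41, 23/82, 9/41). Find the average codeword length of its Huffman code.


Huffman construction (repeatedly merge the two least-probable nodes; each merge adds 1 bit to every symbol beneath it): 3/41 + 3/41 = 6/41; 6/41 + 9/41 = 15/41; 23/82 + 29/82 = 26/41; 15/41 + 26/41 = 1. Resulting codeword lengths (in the order the probabilities were given): (3, 2, 3, 2, 2). L_avg = sum(p_i * l_i) = 3/41*3 + 29/82*2 + 3/41*3 + 23/82*2 + 9/41*2 = 88/41 = 2.1463

2.1463 bits


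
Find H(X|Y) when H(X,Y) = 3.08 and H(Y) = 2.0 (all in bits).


H(X|Y) = H(X,Y) - H(Y) = 3.08 - 2.0 = 1.08

1.08 bits


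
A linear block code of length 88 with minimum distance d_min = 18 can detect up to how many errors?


Detection capability = d_min - 1 = 18 - 1 = 17

17 errors


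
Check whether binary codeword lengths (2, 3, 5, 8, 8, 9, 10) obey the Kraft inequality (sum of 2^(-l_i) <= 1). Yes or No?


Kraft sum = sum(2^(-l_i)) = 0.417, need <= 1. Result: satisfied (a binary prefix-free code with these lengths exists)

Yes


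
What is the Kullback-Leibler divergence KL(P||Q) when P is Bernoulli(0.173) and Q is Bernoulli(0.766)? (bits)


KL = p*log2(p/q) + (1-p)*log2((1-p)/(1-q)) = 0.173*log2(0.173/0.766) + 0.827*log2(0.827/0.234) = 1.1349

1.1349 bits


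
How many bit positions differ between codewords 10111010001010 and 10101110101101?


Count differing positions: . . . ^ . ^ . . ^ . . ^ ^ ^ = 6 differences

6


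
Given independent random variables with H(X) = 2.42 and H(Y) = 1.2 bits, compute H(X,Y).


For independent variables, H(X,Y) = H(X) + H(Y) = 2.42 + 1.2 = 3.62

3.62 bits


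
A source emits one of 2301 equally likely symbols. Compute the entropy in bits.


H = log2(n) = log2(2301) = 11.168

11.168 bits


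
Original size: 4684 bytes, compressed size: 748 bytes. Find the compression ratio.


Ratio = original / compressed = 4684 / 748 = 6.262

6.262


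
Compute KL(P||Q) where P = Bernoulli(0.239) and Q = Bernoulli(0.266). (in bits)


KL = p*log2(p/q) + (1-p)*log2((1-p)/(1-q)) = 0.239*log2(0.239/0.266) + 0.761*log2(0.761/0.734) = 0.0028

0.0028 bits


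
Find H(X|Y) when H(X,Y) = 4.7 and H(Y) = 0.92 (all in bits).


H(X|Y) = H(X,Y) - H(Y) = 4.7 - 0.92 = 3.78

3.78 bits


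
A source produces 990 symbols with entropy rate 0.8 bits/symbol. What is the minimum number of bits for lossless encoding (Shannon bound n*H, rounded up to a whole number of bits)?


Minimum bits >= n * H = 990 * 0.8 = 792.0, rounded up to a whole number of bits = 792

792 bits


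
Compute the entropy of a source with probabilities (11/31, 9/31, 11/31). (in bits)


H = -sum(p_i * log2(p_i)). Terms: -(11/31)*log2(11/31) = 0.530400; -(9/31)*log2(9/31) = 0.518014; -(11/31)*log2(11/31) = 0.530400. H = 0.530400 + 0.518014 + 0.530400 = 1.5788

1.5788 bits


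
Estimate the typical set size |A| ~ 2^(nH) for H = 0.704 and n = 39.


log2|A_typical| = nH = 39 * 0.704 = 27.456, so |A_typical| ~ 2^27.456 = 1.841e+08

1.841e+08


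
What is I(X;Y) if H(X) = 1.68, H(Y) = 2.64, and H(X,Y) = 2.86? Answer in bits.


I(X;Y) = H(X) + H(Y) - H(X,Y) = 1.68 + 2.64 - 2.86 = 1.46

1.46 bits


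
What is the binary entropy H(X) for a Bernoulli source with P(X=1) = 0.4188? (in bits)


H = -p*log2(p) - (1-p)*log2(1-p). -0.4188*log2(0.4188) = 0.525873; -0.5812*log2(0.5812) = 0.455018. H = 0.525873 + 0.455018 = 0.9809

0.9809 bits


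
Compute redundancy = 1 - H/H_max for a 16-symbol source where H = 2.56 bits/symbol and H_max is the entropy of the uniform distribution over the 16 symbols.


H_max = log2(K) = log2(16) = 4.0 bits/symbol. Redundancy = 1 - H/H_max = 1 - 2.56/4.0 = 1 - 0.64 = 0.36

0.36


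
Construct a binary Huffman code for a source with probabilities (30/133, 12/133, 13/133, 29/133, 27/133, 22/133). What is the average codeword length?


Huffman construction (repeatedly merge the two least-probable nodes; each merge adds 1 bit to every symbol beneath it): 12/133 + 13/133 = 25/133; 22/133 + 25/133 = 47/133; 27/133 + 29/133 = 8/19; 30/133 + 47/133 = 11/19; 8/19 + 11/19 = 1. Resulting codeword lengths (in the order the probabilities were given): (2, 4, 4, 2, 2, 3). L_avg = sum(p_i * l_i) = 30/133*2 + 12/133*4 + 13/133*4 + 29/133*2 + 27/133*2 + 22/133*3 = 338/133 = 2.5414

2.5414 bits


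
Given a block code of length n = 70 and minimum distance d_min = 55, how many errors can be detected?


Detection capability = d_min - 1 = 55 - 1 = 54

54 errors


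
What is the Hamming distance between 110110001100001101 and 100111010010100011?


Count differing positions: . ^ . . . ^ . ^ ^ ^ ^ . ^ . ^ ^ ^ . = 10 differences

10


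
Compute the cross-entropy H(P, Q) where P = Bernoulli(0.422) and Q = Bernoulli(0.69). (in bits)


H(P,Q) = -p*log2(q) - (1-p)*log2(1-q). -0.422*log2(0.69) = 0.225910; -0.578*log2(0.31) = 0.976623. H(P,Q) = 0.225910 + 0.976623 = 1.2025

1.2025 bits


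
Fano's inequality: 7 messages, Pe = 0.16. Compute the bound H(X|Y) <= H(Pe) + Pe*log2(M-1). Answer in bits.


H(Pe) = -Pe*log2(Pe) - (1-Pe)*log2(1-Pe) = -0.16*log2(0.16) - 0.84*log2(0.84) = 0.423017 + 0.211293 = 0.6343. Pe*log2(M-1) = 0.16*log2(6) = 0.413594. Bound = H(Pe) + Pe*log2(M-1) = 0.423017 + 0.211293 + 0.413594 = 1.0479

1.0479 bits


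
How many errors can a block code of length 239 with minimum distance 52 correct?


Correction capability = floor((d-1)/2) = floor((52-1)/2) = 25

25 errors


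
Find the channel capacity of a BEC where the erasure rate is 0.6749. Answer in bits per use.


C = 1 - epsilon = 1 - 0.6749 = 0.3251

0.3251 bits


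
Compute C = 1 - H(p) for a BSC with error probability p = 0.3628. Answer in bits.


H(p) = -p*log2(p) - (1-p)*log2(1-p) = -0.3628*log2(0.3628) - 0.6372*log2(0.6372) = 0.530687 + 0.414296 = 0.945. C = 1 - H(p) = 1 - 0.945 = 0.055

0.055 bits


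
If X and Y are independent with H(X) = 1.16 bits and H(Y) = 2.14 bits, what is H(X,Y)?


For independent variables, H(X,Y) = H(X) + H(Y) = 1.16 + 2.14 = 3.3

3.3 bits


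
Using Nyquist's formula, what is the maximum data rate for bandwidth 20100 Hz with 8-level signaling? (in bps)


Rate = 2 * B * log2(M) = 2 * 20100 * 3.0 = 120600.0

120600.0 bps


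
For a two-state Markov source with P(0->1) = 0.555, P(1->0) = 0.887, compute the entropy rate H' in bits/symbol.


Stationary distribution: pi_0 = p10/(p01+p10) = 0.6151, pi_1 = 0.3849. Entropy rate H' = pi_0*H(p01) + pi_1*H(p10) = 0.6151*0.9913 + 0.3849*0.5089 = 0.8056

0.8056 bits/symbol


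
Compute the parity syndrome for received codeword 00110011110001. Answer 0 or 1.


Syndrome = XOR of all bits = 0 XOR 0 XOR 1 XOR 1 XOR 0 XOR 0 XOR 1 XOR 1 XOR 1 XOR 1 XOR 0 XOR 0 XOR 0 XOR 1 = 1

1


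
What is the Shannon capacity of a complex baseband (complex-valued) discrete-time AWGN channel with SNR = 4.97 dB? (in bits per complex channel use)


SNR_linear = 10^(4.97/10) = 3.1405; C = log2(1 + SNR_linear) = log2(1 + 3.1405) = 2.0498

2.0498 bits/channel use


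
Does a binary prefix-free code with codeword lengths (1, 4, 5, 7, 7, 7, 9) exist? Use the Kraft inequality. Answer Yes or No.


Kraft sum = sum(2^(-l_i)) = 0.6191, need <= 1. Result: satisfied (a binary prefix-free code with these lengths exists)

Yes


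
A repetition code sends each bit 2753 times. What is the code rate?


Rate = k/n = 1/2753

1/2753


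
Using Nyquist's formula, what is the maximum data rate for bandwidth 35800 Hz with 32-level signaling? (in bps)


Rate = 2 * B * log2(M) = 2 * 35800 * 5.0 = 358000.0

358000.0 bps


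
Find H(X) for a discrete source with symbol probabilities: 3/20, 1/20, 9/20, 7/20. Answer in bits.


H = -sum(p_i * log2(p_i)). Terms: -(3/20)*log2(3/20) = 0.410545; -(1/20)*log2(1/20) = 0.216096; -(9/20)*log2(9/20) = 0.518401; -(7/20)*log2(7/20) = 0.530101. H = 0.410545 + 0.216096 + 0.518401 + 0.530101 = 1.6751

1.6751 bits


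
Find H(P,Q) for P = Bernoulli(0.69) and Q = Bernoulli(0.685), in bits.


H(P,Q) = -p*log2(q) - (1-p)*log2(1-q). -0.69*log2(0.685) = 0.376619; -0.31*log2(0.315) = 0.516639. H(P,Q) = 0.376619 + 0.516639 = 0.8933

0.8933 bits


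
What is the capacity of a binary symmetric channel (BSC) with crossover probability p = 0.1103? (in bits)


H(p) = -p*log2(p) - (1-p)*log2(1-p) = -0.1103*log2(0.1103) - 0.8897*log2(0.8897) = 0.350809 + 0.150012 = 0.5008. C = 1 - H(p) = 1 - 0.5008 = 0.4992

0.4992 bits


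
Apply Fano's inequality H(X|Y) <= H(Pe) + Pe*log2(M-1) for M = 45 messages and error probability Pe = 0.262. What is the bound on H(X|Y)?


H(Pe) = -Pe*log2(Pe) - (1-Pe)*log2(1-Pe) = -0.262*log2(0.262) - 0.738*log2(0.738) = 0.506279 + 0.323471 = 0.8297. Pe*log2(M-1) = 0.262*log2(44) = 1.430371. Bound = H(Pe) + Pe*log2(M-1) = 0.506279 + 0.323471 + 1.430371 = 2.2601

2.2601 bits


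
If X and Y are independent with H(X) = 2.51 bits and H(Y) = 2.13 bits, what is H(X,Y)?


For independent variables, H(X,Y) = H(X) + H(Y) = 2.51 + 2.13 = 4.64

4.64 bits


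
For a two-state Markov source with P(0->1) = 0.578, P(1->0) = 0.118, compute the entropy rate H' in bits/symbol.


Stationary distribution: pi_0 = p10/(p01+p10) = 0.1695, pi_1 = 0.8305. Entropy rate H' = pi_0*H(p01) + pi_1*H(p10) = 0.1695*0.9824 + 0.8305*0.5236 = 0.6014

0.6014 bits/symbol


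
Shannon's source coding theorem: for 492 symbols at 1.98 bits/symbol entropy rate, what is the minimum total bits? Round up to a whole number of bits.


Minimum bits >= n * H = 492 * 1.98 = 974.16, rounded up to a whole number of bits = 975

975 bits


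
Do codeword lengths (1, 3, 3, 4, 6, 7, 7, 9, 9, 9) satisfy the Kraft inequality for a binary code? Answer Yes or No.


Kraft sum = sum(2^(-l_i)) = 0.8496, need <= 1. Result: satisfied (a binary prefix-free code with these lengths exists)

Yes


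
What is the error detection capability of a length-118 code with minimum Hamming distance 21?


Detection capability = d_min - 1 = 21 - 1 = 20

20 errors


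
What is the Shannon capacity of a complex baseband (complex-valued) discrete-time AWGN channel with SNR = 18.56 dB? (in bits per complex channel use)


SNR_linear = 10^(18.56/10) = 71.7794; C = log2(1 + SNR_linear) = log2(1 + 71.7794) = 6.1855

6.1855 bits/channel use


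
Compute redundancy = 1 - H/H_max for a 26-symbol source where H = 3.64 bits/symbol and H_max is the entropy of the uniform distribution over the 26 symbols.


H_max = log2(K) = log2(26) = 4.7004 bits/symbol. Redundancy = 1 - H/H_max = 1 - 3.64/4.7004 = 1 - 0.7744 = 0.2256

0.2256


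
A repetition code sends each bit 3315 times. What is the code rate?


Rate = k/n = 1/3315

1/3315


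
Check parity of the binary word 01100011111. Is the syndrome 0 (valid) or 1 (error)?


Syndrome = XOR of all bits = 0 XOR 1 XOR 1 XOR 0 XOR 0 XOR 0 XOR 1 XOR 1 XOR 1 XOR 1 XOR 1 = 1

1


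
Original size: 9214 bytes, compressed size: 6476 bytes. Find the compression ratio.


Ratio = original / compressed = 9214 / 6476 = 1.4228

1.4228


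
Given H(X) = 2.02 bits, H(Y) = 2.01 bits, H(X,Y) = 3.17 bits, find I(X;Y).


I(X;Y) = H(X) + H(Y) - H(X,Y) = 2.02 + 2.01 - 3.17 = 0.86

0.86 bits


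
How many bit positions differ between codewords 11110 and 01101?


Count differing positions: ^ . . ^ ^ = 3 differences

3


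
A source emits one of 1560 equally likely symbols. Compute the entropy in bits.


H = log2(n) = log2(1560) = 10.6073

10.6073 bits


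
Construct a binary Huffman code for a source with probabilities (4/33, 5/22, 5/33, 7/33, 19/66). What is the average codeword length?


Huffman construction (repeatedly merge the two least-probable nodes; each merge adds 1 bit to every symbol beneath it): 4/33 + 5/33 = 3/11; 7/33 + 5/22 = 29/66; 3/11 + 19/66 = 37/66; 29/66 + 37/66 = 1. Resulting codeword lengths (in the order the probabilities were given): (3, 2, 3, 2, 2). L_avg = sum(p_i * l_i) = 4/33*3 + 5/22*2 + 5/33*3 + 7/33*2 + 19/66*2 = 25/11 = 2.2727

2.2727 bits


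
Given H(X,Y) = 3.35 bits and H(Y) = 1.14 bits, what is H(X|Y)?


H(X|Y) = H(X,Y) - H(Y) = 3.35 - 1.14 = 2.21

2.21 bits


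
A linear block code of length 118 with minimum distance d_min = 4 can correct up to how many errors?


Correction capability = floor((d-1)/2) = floor((4-1)/2) = 1

1 errors


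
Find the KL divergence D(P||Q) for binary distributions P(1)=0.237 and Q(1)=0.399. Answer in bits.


KL = p*log2(p/q) + (1-p)*log2((1-p)/(1-q)) = 0.237*log2(0.237/0.399) + 0.763*log2(0.763/0.601) = 0.0846

0.0846 bits


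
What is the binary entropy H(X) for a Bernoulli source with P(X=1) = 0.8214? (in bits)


H = -p*log2(p) - (1-p)*log2(1-p). -0.8214*log2(0.8214) = 0.233149; -0.1786*log2(0.1786) = 0.443856. H = 0.233149 + 0.443856 = 0.677

0.677 bits


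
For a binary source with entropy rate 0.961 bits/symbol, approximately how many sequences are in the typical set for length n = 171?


log2|A_typical| = nH = 171 * 0.961 = 164.331, so |A_typical| ~ 2^164.331 = 2.941e+49

2.941e+49


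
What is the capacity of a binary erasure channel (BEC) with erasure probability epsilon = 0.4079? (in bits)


C = 1 - epsilon = 1 - 0.4079 = 0.5921

0.5921 bits


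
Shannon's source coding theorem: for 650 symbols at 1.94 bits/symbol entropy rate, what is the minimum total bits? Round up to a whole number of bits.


Minimum bits >= n * H = 650 * 1.94 = 1261.0, rounded up to a whole number of bits = 1261

1261 bits


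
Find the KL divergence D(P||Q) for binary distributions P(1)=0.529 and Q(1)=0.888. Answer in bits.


KL = p*log2(p/q) + (1-p)*log2((1-p)/(1-q)) = 0.529*log2(0.529/0.888) + 0.471*log2(0.471/0.112) = 0.5807

0.5807 bits


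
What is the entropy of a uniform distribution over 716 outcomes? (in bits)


H = log2(n) = log2(716) = 9.4838

9.4838 bits


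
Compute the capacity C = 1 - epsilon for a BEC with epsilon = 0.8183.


C = 1 - epsilon = 1 - 0.8183 = 0.1817

0.1817 bits


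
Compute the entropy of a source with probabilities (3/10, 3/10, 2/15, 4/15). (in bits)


H = -sum(p_i * log2(p_i)). Terms: -(3/10)*log2(3/10) = 0.521090; -(3/10)*log2(3/10) = 0.521090; -(2/15)*log2(2/15) = 0.387585; -(4/15)*log2(4/15) = 0.508504. H = 0.521090 + 0.521090 + 0.387585 + 0.508504 = 1.9383

1.9383 bits


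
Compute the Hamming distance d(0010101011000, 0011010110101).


Count differing positions: . . . ^ ^ ^ ^ ^ . ^ ^ . ^ = 8 differences

8


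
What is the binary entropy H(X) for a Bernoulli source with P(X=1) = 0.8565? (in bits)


H = -p*log2(p) - (1-p)*log2(1-p). -0.8565*log2(0.8565) = 0.191406; -0.1435*log2(0.1435) = 0.401926. H = 0.191406 + 0.401926 = 0.5933

0.5933 bits


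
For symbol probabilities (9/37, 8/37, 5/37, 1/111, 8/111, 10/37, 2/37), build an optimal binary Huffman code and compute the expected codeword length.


Huffman construction (repeatedly merge the two least-probable nodes; each merge adds 1 bit to every symbol beneath it): 1/111 + 2/37 = 7/111; 7/111 + 8/111 = 5/37; 5/37 + 5/37 = 10/37; 8/37 + 9/37 = 17/37; 10/37 + 10/37 = 20/37; 17/37 + 20/37 = 1. Resulting codeword lengths (in the order the probabilities were given): (2, 2, 3, 5, 4, 2, 5). L_avg = sum(p_i * l_i) = 9/37*2 + 8/37*2 + 5/37*3 + 1/111*5 + 8/111*4 + 10/37*2 + 2/37*5 = 274/111 = 2.4685

2.4685 bits


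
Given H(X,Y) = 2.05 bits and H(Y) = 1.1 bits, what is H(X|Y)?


H(X|Y) = H(X,Y) - H(Y) = 2.05 - 1.1 = 0.95

0.95 bits


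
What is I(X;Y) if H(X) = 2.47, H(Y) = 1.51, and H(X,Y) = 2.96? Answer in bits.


I(X;Y) = H(X) + H(Y) - H(X,Y) = 2.47 + 1.51 - 2.96 = 1.02

1.02 bits


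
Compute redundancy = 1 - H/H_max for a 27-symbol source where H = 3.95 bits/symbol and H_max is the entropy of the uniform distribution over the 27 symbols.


H_max = log2(K) = log2(27) = 4.7549 bits/symbol. Redundancy = 1 - H/H_max = 1 - 3.95/4.7549 = 1 - 0.8307 = 0.1693

0.1693


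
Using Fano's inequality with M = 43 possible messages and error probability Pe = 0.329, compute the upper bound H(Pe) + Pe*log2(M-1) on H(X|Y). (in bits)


H(Pe) = -Pe*log2(Pe) - (1-Pe)*log2(1-Pe) = -0.329*log2(0.329) - 0.671*log2(0.671) = 0.527664 + 0.386238 = 0.9139. Pe*log2(M-1) = 0.329*log2(42) = 1.774072. Bound = H(Pe) + Pe*log2(M-1) = 0.527664 + 0.386238 + 1.774072 = 2.688

2.688 bits


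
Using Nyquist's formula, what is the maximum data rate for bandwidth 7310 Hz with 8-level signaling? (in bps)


Rate = 2 * B * log2(M) = 2 * 7310 * 3.0 = 43860.0

43860.0 bps


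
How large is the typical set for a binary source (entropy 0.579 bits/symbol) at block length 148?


log2|A_typical| = nH = 148 * 0.579 = 85.692, so |A_typical| ~ 2^85.692 = 6.250e+25

6.250e+25


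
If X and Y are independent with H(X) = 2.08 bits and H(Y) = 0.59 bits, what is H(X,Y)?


For independent variables, H(X,Y) = H(X) + H(Y) = 2.08 + 0.59 = 2.67

2.67 bits


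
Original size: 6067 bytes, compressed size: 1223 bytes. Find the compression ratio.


Ratio = original / compressed = 6067 / 1223 = 4.9608

4.9608


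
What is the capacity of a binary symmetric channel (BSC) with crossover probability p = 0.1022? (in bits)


H(p) = -p*log2(p) - (1-p)*log2(1-p) = -0.1022*log2(0.1022) - 0.8978*log2(0.8978) = 0.336292 + 0.139638 = 0.4759. C = 1 - H(p) = 1 - 0.4759 = 0.5241

0.5241 bits


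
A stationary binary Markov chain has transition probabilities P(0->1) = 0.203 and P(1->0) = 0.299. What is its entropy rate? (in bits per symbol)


Stationary distribution: pi_0 = p10/(p01+p10) = 0.5956, pi_1 = 0.4044. Entropy rate H' = pi_0*H(p01) + pi_1*H(p10) = 0.5956*0.7279 + 0.4044*0.8801 = 0.7894

0.7894 bits/symbol


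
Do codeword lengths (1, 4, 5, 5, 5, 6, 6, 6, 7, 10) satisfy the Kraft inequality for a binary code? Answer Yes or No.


Kraft sum = sum(2^(-l_i)) = 0.7119, need <= 1. Result: satisfied (a binary prefix-free code with these lengths exists)

Yes


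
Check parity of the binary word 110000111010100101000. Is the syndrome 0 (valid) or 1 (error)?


Syndrome = XOR of all bits = 1 XOR 1 XOR 0 XOR 0 XOR 0 XOR 0 XOR 1 XOR 1 XOR 1 XOR 0 XOR 1 XOR 0 XOR 1 XOR 0 XOR 0 XOR 1 XOR 0 XOR 1 XOR 0 XOR 0 XOR 0 = 1

1


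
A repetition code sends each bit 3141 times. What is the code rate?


Rate = k/n = 1/3141

1/3141


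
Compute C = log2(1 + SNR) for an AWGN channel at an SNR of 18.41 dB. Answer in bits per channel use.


SNR_linear = 10^(18.41/10) = 69.3426; C = log2(1 + SNR_linear) = log2(1 + 69.3426) = 6.1363

6.1363 bits/channel use


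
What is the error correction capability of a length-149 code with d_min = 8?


Correction capability = floor((d-1)/2) = floor((8-1)/2) = 3

3 errors


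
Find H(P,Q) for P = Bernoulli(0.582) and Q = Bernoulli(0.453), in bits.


H(P,Q) = -p*log2(q) - (1-p)*log2(1-q). -0.582*log2(0.453) = 0.664887; -0.418*log2(0.547) = 0.363822. H(P,Q) = 0.664887 + 0.363822 = 1.0287

1.0287 bits


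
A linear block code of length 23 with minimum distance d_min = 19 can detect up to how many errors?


Detection capability = d_min - 1 = 19 - 1 = 18

18 errors


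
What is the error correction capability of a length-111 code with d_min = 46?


Correction capability = floor((d-1)/2) = floor((46-1)/2) = 22

22 errors


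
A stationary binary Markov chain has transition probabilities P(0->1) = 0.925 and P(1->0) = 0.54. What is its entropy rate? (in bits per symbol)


Stationary distribution: pi_0 = p10/(p01+p10) = 0.3686, pi_1 = 0.6314. Entropy rate H' = pi_0*H(p01) + pi_1*H(p10) = 0.3686*0.3843 + 0.6314*0.9954 = 0.7701

0.7701 bits/symbol


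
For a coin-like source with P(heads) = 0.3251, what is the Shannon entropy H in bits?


H = -p*log2(p) - (1-p)*log2(1-p). -0.3251*log2(0.3251) = 0.527002; -0.6749*log2(0.6749) = 0.382840. H = 0.527002 + 0.382840 = 0.9098

0.9098 bits


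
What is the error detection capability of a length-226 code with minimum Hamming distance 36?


Detection capability = d_min - 1 = 36 - 1 = 35

35 errors


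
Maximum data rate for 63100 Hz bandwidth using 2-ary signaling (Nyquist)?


Rate = 2 * B * log2(M) = 2 * 63100 * 1.0 = 126200.0

126200.0 bps


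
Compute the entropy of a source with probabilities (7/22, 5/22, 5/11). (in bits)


H = -sum(p_i * log2(p_i)). Terms: -(7/22)*log2(7/22) = 0.525661; -(5/22)*log2(5/22) = 0.485796; -(5/11)*log2(5/11) = 0.517047. H = 0.525661 + 0.485796 + 0.517047 = 1.5285

1.5285 bits


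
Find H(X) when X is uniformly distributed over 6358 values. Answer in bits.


H = log2(n) = log2(6358) = 12.6344

12.6344 bits


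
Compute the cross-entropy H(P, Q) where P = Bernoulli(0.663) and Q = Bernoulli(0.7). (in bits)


H(P,Q) = -p*log2(q) - (1-p)*log2(1-q). -0.663*log2(0.7) = 0.341162; -0.337*log2(0.3) = 0.585357. H(P,Q) = 0.341162 + 0.585357 = 0.9265

0.9265 bits


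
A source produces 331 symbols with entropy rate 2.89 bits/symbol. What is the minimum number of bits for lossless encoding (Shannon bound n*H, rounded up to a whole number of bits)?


Minimum bits >= n * H = 331 * 2.89 = 956.59, rounded up to a whole number of bits = 957

957 bits


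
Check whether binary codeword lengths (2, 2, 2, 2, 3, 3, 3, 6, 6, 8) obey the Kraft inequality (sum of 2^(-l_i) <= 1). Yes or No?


Kraft sum = sum(2^(-l_i)) = 1.4102, need <= 1. Result: violated (a binary prefix-free code with these lengths cannot exist)

No


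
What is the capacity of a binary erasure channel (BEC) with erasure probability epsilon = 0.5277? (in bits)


C = 1 - epsilon = 1 - 0.5277 = 0.4723

0.4723 bits


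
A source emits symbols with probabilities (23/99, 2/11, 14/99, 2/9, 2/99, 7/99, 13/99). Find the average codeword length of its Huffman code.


Huffman construction (repeatedly merge the two least-probable nodes; each merge adds 1 bit to every symbol beneath it): 2/99 + 7/99 = 1/11; 1/11 + 13/99 = 2/9; 14/99 + 2/11 = 32/99; 2/9 + 2/9 = 4/9; 23/99 + 32/99 = 5/9; 4/9 + 5/9 = 1. Resulting codeword lengths (in the order the probabilities were given): (2, 3, 3, 2, 4, 4, 3). L_avg = sum(p_i * l_i) = 23/99*2 + 2/11*3 + 14/99*3 + 2/9*2 + 2/99*4 + 7/99*4 + 13/99*3 = 29/11 = 2.6364

2.6364 bits


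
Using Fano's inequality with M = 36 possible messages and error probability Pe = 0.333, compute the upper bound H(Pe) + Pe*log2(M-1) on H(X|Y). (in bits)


H(Pe) = -Pe*log2(Pe) - (1-Pe)*log2(1-Pe) = -0.333*log2(0.333) - 0.667*log2(0.667) = 0.528273 + 0.389689 = 0.918. Pe*log2(M-1) = 0.333*log2(35) = 1.708051. Bound = H(Pe) + Pe*log2(M-1) = 0.528273 + 0.389689 + 1.708051 = 2.626

2.626 bits


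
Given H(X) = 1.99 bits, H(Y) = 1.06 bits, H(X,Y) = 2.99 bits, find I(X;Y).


I(X;Y) = H(X) + H(Y) - H(X,Y) = 1.99 + 1.06 - 2.99 = 0.06

0.06 bits


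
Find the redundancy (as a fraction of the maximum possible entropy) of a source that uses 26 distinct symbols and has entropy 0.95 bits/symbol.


H_max = log2(K) = log2(26) = 4.7004 bits/symbol. Redundancy = 1 - H/H_max = 1 - 0.95/4.7004 = 1 - 0.2021 = 0.7979

0.7979


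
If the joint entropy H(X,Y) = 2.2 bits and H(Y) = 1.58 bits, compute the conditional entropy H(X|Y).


H(X|Y) = H(X,Y) - H(Y) = 2.2 - 1.58 = 0.62

0.62 bits


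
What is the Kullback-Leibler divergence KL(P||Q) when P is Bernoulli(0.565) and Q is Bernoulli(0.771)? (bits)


KL = p*log2(p/q) + (1-p)*log2((1-p)/(1-q)) = 0.565*log2(0.565/0.771) + 0.435*log2(0.435/0.229) = 0.1493

0.1493 bits


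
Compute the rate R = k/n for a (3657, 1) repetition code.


Rate = k/n = 1/3657

1/3657


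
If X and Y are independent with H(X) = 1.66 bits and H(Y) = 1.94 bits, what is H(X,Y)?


For independent variables, H(X,Y) = H(X) + H(Y) = 1.66 + 1.94 = 3.6

3.6 bits


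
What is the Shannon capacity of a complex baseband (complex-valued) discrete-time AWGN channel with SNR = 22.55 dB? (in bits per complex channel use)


SNR_linear = 10^(22.55/10) = 179.8871; C = log2(1 + SNR_linear) = log2(1 + 179.8871) = 7.4989

7.4989 bits/channel use


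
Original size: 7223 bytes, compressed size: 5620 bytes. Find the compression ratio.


Ratio = original / compressed = 7223 / 5620 = 1.2852

1.2852


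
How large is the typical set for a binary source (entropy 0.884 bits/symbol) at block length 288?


log2|A_typical| = nH = 288 * 0.884 = 254.592, so |A_typical| ~ 2^254.592 = 4.363e+76

4.363e+76


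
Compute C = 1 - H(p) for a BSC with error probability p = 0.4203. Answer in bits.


H(p) = -p*log2(p) - (1-p)*log2(1-p) = -0.4203*log2(0.4203) - 0.5797*log2(0.5797) = 0.525589 + 0.456005 = 0.9816. C = 1 - H(p) = 1 - 0.9816 = 0.0184

0.0184 bits


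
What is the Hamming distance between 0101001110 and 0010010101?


Count differing positions: . ^ ^ ^ . ^ ^ . ^ ^ = 7 differences

7


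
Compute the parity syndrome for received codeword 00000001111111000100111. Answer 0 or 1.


Syndrome = XOR of all bits = 0 XOR 0 XOR 0 XOR 0 XOR 0 XOR 0 XOR 0 XOR 1 XOR 1 XOR 1 XOR 1 XOR 1 XOR 1 XOR 1 XOR 0 XOR 0 XOR 0 XOR 1 XOR 0 XOR 0 XOR 1 XOR 1 XOR 1 = 1

1


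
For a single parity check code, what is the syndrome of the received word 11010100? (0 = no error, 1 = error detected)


Syndrome = XOR of all bits = 1 XOR 1 XOR 0 XOR 1 XOR 0 XOR 1 XOR 0 XOR 0 = 0

0


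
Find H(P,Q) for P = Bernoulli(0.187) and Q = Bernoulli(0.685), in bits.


H(P,Q) = -p*log2(q) - (1-p)*log2(1-q). -0.187*log2(0.685) = 0.102069; -0.813*log2(0.315) = 1.354927. H(P,Q) = 0.102069 + 1.354927 = 1.457

1.457 bits


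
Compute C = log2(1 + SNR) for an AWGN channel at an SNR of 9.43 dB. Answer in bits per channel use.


SNR_linear = 10^(9.43/10) = 8.77; C = log2(1 + SNR_linear) = log2(1 + 8.77) = 3.2884

3.2884 bits/channel use


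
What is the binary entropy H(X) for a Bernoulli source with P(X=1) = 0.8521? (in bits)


H = -p*log2(p) - (1-p)*log2(1-p). -0.8521*log2(0.8521) = 0.196754; -0.1479*log2(0.1479) = 0.407806. H = 0.196754 + 0.407806 = 0.6046

0.6046 bits


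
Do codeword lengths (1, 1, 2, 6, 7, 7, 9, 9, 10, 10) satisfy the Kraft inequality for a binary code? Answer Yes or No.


Kraft sum = sum(2^(-l_i)) = 1.2871, need <= 1. Result: violated (a binary prefix-free code with these lengths cannot exist)

No


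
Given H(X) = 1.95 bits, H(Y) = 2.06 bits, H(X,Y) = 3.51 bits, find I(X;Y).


I(X;Y) = H(X) + H(Y) - H(X,Y) = 1.95 + 2.06 - 3.51 = 0.5

0.5 bits


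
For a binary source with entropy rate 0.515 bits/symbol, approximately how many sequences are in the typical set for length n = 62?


log2|A_typical| = nH = 62 * 0.515 = 31.93, so |A_typical| ~ 2^31.93 = 4.092e+09

4.092e+09


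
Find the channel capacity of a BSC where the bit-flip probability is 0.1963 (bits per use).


H(p) = -p*log2(p) - (1-p)*log2(1-p) = -0.1963*log2(0.1963) - 0.8037*log2(0.8037) = 0.461083 + 0.253383 = 0.7145. C = 1 - H(p) = 1 - 0.7145 = 0.2855

0.2855 bits


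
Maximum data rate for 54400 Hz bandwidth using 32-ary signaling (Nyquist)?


Rate = 2 * B * log2(M) = 2 * 54400 * 5.0 = 544000.0

544000.0 bps


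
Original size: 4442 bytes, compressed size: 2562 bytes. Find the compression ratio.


Ratio = original / compressed = 4442 / 2562 = 1.7338

1.7338


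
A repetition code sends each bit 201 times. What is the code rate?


Rate = k/n = 1/201

1/201
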